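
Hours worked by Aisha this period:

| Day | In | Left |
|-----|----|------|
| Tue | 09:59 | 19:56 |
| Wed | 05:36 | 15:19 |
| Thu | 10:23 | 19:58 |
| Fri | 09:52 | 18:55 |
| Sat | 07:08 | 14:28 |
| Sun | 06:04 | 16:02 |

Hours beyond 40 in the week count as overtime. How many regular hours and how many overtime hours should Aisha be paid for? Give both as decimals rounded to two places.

Tue: 09:59–19:56 = 9 h 57 min
Wed: 05:36–15:19 = 9 h 43 min
Thu: 10:23–19:58 = 9 h 35 min
Fri: 09:52–18:55 = 9 h 3 min
Sat: 07:08–14:28 = 7 h 20 min
Sun: 06:04–16:02 = 9 h 58 min
Total worked: 55 h 36 min = 55.60 h.
Threshold 40 h → overtime 15 h 36 min, regular 40 h 0 min.

Regular 40.00 hours, overtime 15.60 hours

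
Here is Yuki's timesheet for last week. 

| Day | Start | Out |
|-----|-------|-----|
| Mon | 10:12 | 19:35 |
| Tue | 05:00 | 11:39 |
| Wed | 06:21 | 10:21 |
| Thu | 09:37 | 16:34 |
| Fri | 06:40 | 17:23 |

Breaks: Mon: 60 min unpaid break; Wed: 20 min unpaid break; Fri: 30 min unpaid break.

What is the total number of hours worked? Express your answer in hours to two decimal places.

35.87 hours

Mon: 10:12–19:35 = 9 h 23 min; less 60 min break → 8 h 23 min
Tue: 05:00–11:39 = 6 h 39 min
Wed: 06:21–10:21 = 4 h 0 min; less 20 min break → 3 h 40 min
Thu: 09:37–16:34 = 6 h 57 min
Fri: 06:40–17:23 = 10 h 43 min; less 30 min break → 10 h 13 min
Total: 8 h 23 min + 6 h 39 min + 3 h 40 min + 6 h 57 min + 10 h 13 min = 35 h 52 min.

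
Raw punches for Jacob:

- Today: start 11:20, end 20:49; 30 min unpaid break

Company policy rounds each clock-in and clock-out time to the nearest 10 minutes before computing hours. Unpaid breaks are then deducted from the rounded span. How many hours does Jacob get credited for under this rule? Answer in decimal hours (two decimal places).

Today: in 11:20→11:20, out 20:49→20:50; 9 h 30 min − 30 min = 9 h 0 min

9.00 hours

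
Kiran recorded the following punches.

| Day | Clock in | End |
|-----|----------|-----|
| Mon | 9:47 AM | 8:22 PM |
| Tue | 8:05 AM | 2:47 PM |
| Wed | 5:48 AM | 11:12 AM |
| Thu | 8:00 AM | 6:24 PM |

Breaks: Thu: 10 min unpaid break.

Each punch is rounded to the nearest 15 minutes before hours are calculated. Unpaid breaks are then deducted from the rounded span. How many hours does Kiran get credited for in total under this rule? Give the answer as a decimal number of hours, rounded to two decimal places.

33.08 hours

Mon: in 9:47 AM→9:45 AM, out 8:22 PM→8:15 PM; 10 h 30 min
Tue: in 8:05 AM→8:00 AM, out 2:47 PM→2:45 PM; 6 h 45 min
Wed: in 5:48 AM→5:45 AM, out 11:12 AM→11:15 AM; 5 h 30 min
Thu: in 8:00 AM→8:00 AM, out 6:24 PM→6:30 PM; 10 h 30 min − 10 min = 10 h 20 min
Total credited: 33 h 5 min.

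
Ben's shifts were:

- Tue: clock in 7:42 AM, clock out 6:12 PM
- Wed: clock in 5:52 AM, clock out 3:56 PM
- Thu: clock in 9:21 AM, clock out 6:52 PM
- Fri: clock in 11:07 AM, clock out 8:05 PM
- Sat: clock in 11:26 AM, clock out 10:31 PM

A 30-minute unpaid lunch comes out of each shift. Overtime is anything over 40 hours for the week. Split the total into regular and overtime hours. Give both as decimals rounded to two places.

Regular 40.00 hours, overtime 7.63 hours

Tue: 7:42 AM–6:12 PM = 10 h 30 min; less 30 min break → 10 h 0 min
Wed: 5:52 AM–3:56 PM = 10 h 4 min; less 30 min break → 9 h 34 min
Thu: 9:21 AM–6:52 PM = 9 h 31 min; less 30 min break → 9 h 1 min
Fri: 11:07 AM–8:05 PM = 8 h 58 min; less 30 min break → 8 h 28 min
Sat: 11:26 AM–10:31 PM = 11 h 5 min; less 30 min break → 10 h 35 min
Total worked: 47 h 38 min = 47.63 h.
Threshold 40 h → overtime 7 h 38 min, regular 40 h 0 min.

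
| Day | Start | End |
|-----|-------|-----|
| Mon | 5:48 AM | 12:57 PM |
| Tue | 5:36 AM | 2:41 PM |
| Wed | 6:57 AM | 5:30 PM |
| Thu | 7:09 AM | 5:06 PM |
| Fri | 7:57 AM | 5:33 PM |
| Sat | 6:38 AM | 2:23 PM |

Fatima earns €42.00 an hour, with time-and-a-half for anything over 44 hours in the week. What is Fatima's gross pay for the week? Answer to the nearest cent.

Mon: 5:48 AM–12:57 PM = 7 h 9 min
Tue: 5:36 AM–2:41 PM = 9 h 5 min
Wed: 6:57 AM–5:30 PM = 10 h 33 min
Thu: 7:09 AM–5:06 PM = 9 h 57 min
Fri: 7:57 AM–5:33 PM = 9 h 36 min
Sat: 6:38 AM–2:23 PM = 7 h 45 min
Total worked: 54 h 5 min = 3245 min.
Regular 44 h 0 min = 2640 min at €42.00/h; overtime 10 h 5 min = 605 min at €63.00/h.
Pay = (2640 × €42.00 + 605 × €63.00) ÷ 60 = €2483.25.

€2483.25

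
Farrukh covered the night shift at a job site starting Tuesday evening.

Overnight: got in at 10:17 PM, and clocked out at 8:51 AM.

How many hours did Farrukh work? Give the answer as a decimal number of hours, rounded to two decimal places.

10.57 hours

Overnight: 10:17 PM → midnight = 1 h 43 min; midnight → 8:51 AM = 8 h 51 min; span 10 h 34 min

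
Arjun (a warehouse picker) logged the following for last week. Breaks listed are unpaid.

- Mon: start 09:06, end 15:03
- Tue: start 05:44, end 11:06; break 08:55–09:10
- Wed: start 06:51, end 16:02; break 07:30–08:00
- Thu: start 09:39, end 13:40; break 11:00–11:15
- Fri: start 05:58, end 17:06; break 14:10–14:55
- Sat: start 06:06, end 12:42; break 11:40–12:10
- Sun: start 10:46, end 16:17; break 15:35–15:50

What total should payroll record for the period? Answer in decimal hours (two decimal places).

Mon: 09:06–15:03 = 5 h 57 min
Tue: 05:44–11:06 = 5 h 22 min; less 15 min break → 5 h 7 min
Wed: 06:51–16:02 = 9 h 11 min; less 30 min break → 8 h 41 min
Thu: 09:39–13:40 = 4 h 1 min; less 15 min break → 3 h 46 min
Fri: 05:58–17:06 = 11 h 8 min; less 45 min break → 10 h 23 min
Sat: 06:06–12:42 = 6 h 36 min; less 30 min break → 6 h 6 min
Sun: 10:46–16:17 = 5 h 31 min; less 15 min break → 5 h 16 min
Total: 5 h 57 min + 5 h 7 min + 8 h 41 min + 3 h 46 min + 10 h 23 min + 6 h 6 min + 5 h 16 min = 45 h 16 min.

45.27 hours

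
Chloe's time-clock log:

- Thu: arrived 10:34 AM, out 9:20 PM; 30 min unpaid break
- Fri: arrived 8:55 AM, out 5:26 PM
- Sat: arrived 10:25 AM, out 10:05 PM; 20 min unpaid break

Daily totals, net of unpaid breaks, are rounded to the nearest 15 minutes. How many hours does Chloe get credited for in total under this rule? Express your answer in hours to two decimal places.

Thu: 10:34 AM–9:20 PM = 10 h 46 min − 30 min = 10 h 16 min → rounds to 10 h 15 min
Fri: 8:55 AM–5:26 PM = 8 h 31 min → rounds to 8 h 30 min
Sat: 10:25 AM–10:05 PM = 11 h 40 min − 20 min = 11 h 20 min → rounds to 11 h 15 min
Total credited: 30 h 0 min.

30.00 hours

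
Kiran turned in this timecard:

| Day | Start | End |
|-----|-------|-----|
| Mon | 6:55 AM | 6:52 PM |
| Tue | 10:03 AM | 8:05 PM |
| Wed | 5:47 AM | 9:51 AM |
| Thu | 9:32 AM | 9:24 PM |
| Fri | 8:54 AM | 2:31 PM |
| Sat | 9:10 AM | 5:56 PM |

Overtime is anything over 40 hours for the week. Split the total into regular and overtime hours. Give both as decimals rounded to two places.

Mon: 6:55 AM–6:52 PM = 11 h 57 min
Tue: 10:03 AM–8:05 PM = 10 h 2 min
Wed: 5:47 AM–9:51 AM = 4 h 4 min
Thu: 9:32 AM–9:24 PM = 11 h 52 min
Fri: 8:54 AM–2:31 PM = 5 h 37 min
Sat: 9:10 AM–5:56 PM = 8 h 46 min
Total worked: 52 h 18 min = 52.30 h.
Threshold 40 h → overtime 12 h 18 min, regular 40 h 0 min.

Regular 40.00 hours, overtime 12.30 hours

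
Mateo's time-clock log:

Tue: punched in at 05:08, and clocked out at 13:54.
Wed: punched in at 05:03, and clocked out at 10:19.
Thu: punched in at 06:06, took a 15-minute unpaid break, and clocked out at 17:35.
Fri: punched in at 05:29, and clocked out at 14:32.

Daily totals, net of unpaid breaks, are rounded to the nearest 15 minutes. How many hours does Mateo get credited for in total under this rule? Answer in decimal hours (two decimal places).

34.25 hours

Tue: 05:08–13:54 = 8 h 46 min → rounds to 8 h 45 min
Wed: 05:03–10:19 = 5 h 16 min → rounds to 5 h 15 min
Thu: 06:06–17:35 = 11 h 29 min − 15 min = 11 h 14 min → rounds to 11 h 15 min
Fri: 05:29–14:32 = 9 h 3 min → rounds to 9 h 0 min
Total credited: 34 h 15 min.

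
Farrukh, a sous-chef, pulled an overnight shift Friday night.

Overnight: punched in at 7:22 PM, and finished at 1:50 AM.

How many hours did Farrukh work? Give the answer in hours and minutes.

6 h 28 min

Overnight: 7:22 PM → midnight = 4 h 38 min; midnight → 1:50 AM = 1 h 50 min; span 6 h 28 min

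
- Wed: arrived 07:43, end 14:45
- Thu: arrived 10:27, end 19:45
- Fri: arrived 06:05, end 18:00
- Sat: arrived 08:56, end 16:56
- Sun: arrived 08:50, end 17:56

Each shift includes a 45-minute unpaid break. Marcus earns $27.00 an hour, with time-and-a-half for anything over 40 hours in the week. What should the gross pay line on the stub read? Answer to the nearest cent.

$1144.80

Wed: 07:43–14:45 = 7 h 2 min; less 45 min break → 6 h 17 min
Thu: 10:27–19:45 = 9 h 18 min; less 45 min break → 8 h 33 min
Fri: 06:05–18:00 = 11 h 55 min; less 45 min break → 11 h 10 min
Sat: 08:56–16:56 = 8 h 0 min; less 45 min break → 7 h 15 min
Sun: 08:50–17:56 = 9 h 6 min; less 45 min break → 8 h 21 min
Total worked: 41 h 36 min = 2496 min.
Regular 40 h 0 min = 2400 min at $27.00/h; overtime 1 h 36 min = 96 min at $40.50/h.
Pay = (2400 × $27.00 + 96 × $40.50) ÷ 60 = $1144.80.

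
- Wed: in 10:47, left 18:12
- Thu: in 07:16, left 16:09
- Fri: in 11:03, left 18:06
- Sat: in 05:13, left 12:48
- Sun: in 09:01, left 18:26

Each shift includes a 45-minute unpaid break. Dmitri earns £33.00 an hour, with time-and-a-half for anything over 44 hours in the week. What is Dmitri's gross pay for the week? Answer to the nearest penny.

£1207.80

Wed: 10:47–18:12 = 7 h 25 min; less 45 min break → 6 h 40 min
Thu: 07:16–16:09 = 8 h 53 min; less 45 min break → 8 h 8 min
Fri: 11:03–18:06 = 7 h 3 min; less 45 min break → 6 h 18 min
Sat: 05:13–12:48 = 7 h 35 min; less 45 min break → 6 h 50 min
Sun: 09:01–18:26 = 9 h 25 min; less 45 min break → 8 h 40 min
Total worked: 36 h 36 min = 2196 min.
Regular 36 h 36 min = 2196 min at £33.00/h; overtime 0 h 0 min = 0 min at £49.50/h.
Pay = (2196 × £33.00 + 0 × £49.50) ÷ 60 = £1207.80.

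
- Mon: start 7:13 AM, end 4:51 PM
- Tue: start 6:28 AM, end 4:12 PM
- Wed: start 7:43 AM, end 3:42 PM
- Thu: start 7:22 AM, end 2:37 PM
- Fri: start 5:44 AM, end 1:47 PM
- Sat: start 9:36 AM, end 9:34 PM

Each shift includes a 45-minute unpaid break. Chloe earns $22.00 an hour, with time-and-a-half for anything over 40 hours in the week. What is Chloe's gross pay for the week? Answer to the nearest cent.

Mon: 7:13 AM–4:51 PM = 9 h 38 min; less 45 min break → 8 h 53 min
Tue: 6:28 AM–4:12 PM = 9 h 44 min; less 45 min break → 8 h 59 min
Wed: 7:43 AM–3:42 PM = 7 h 59 min; less 45 min break → 7 h 14 min
Thu: 7:22 AM–2:37 PM = 7 h 15 min; less 45 min break → 6 h 30 min
Fri: 5:44 AM–1:47 PM = 8 h 3 min; less 45 min break → 7 h 18 min
Sat: 9:36 AM–9:34 PM = 11 h 58 min; less 45 min break → 11 h 13 min
Total worked: 50 h 7 min = 3007 min.
Regular 40 h 0 min = 2400 min at $22.00/h; overtime 10 h 7 min = 607 min at $33.00/h.
Pay = (2400 × $22.00 + 607 × $33.00) ÷ 60 = $1213.85.

$1213.85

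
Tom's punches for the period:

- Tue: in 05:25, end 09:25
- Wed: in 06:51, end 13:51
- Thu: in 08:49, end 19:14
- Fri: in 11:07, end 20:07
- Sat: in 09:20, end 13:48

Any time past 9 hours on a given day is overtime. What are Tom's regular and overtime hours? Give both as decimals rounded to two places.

Regular 33.47 hours, overtime 1.42 hours

Tue: 05:25–09:25 = 4 h 0 min
Wed: 06:51–13:51 = 7 h 0 min
Thu: 08:49–19:14 = 10 h 25 min
Fri: 11:07–20:07 = 9 h 0 min
Sat: 09:20–13:48 = 4 h 28 min
Tue reg 4 h 0 min / OT 0 h 0 min; Wed reg 7 h 0 min / OT 0 h 0 min; Thu reg 9 h 0 min / OT 1 h 25 min; Fri reg 9 h 0 min / OT 0 h 0 min; Sat reg 4 h 28 min / OT 0 h 0 min.
Totals: regular 33 h 28 min, overtime 1 h 25 min.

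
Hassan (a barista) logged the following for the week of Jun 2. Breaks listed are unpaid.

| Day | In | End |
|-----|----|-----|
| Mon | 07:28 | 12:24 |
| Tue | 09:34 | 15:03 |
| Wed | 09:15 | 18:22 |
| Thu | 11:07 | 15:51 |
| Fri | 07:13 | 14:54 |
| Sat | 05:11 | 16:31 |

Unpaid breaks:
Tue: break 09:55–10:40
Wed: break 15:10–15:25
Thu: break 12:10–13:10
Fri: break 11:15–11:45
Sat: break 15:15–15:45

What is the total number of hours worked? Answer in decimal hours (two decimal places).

Mon: 07:28–12:24 = 4 h 56 min
Tue: 09:34–15:03 = 5 h 29 min; less 45 min break → 4 h 44 min
Wed: 09:15–18:22 = 9 h 7 min; less 15 min break → 8 h 52 min
Thu: 11:07–15:51 = 4 h 44 min; less 60 min break → 3 h 44 min
Fri: 07:13–14:54 = 7 h 41 min; less 30 min break → 7 h 11 min
Sat: 05:11–16:31 = 11 h 20 min; less 30 min break → 10 h 50 min
Total: 4 h 56 min + 4 h 44 min + 8 h 52 min + 3 h 44 min + 7 h 11 min + 10 h 50 min = 40 h 17 min.

40.28 hours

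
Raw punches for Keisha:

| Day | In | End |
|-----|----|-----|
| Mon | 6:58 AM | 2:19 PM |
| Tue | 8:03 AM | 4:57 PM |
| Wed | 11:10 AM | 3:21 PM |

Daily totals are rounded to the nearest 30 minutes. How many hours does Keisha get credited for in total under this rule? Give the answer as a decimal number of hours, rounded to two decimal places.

Mon: 6:58 AM–2:19 PM = 7 h 21 min → rounds to 7 h 30 min
Tue: 8:03 AM–4:57 PM = 8 h 54 min → rounds to 9 h 0 min
Wed: 11:10 AM–3:21 PM = 4 h 11 min → rounds to 4 h 0 min
Total credited: 20 h 30 min.

20.50 hours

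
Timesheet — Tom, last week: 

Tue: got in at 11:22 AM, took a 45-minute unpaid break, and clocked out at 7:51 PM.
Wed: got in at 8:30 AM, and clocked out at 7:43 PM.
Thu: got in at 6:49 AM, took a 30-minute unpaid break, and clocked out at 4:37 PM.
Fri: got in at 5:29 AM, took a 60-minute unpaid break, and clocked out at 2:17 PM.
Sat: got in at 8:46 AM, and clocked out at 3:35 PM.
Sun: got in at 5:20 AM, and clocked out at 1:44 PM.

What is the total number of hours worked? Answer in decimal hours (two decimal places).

Tue: 11:22 AM–7:51 PM = 8 h 29 min; less 45 min break → 7 h 44 min
Wed: 8:30 AM–7:43 PM = 11 h 13 min
Thu: 6:49 AM–4:37 PM = 9 h 48 min; less 30 min break → 9 h 18 min
Fri: 5:29 AM–2:17 PM = 8 h 48 min; less 60 min break → 7 h 48 min
Sat: 8:46 AM–3:35 PM = 6 h 49 min
Sun: 5:20 AM–1:44 PM = 8 h 24 min
Total: 7 h 44 min + 11 h 13 min + 9 h 18 min + 7 h 48 min + 6 h 49 min + 8 h 24 min = 51 h 16 min.

51.27 hours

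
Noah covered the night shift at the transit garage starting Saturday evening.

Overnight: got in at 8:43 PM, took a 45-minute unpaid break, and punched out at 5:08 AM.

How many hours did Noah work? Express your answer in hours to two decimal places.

Overnight: 8:43 PM → midnight = 3 h 17 min; midnight → 5:08 AM = 5 h 8 min; span 8 h 25 min; less 45 min break → 7 h 40 min

7.67 hours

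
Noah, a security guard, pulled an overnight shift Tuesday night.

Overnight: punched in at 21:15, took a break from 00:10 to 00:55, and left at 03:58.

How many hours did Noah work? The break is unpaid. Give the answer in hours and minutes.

Overnight: 21:15 → midnight = 2 h 45 min; midnight → 03:58 = 3 h 58 min; span 6 h 43 min; less 45 min break → 5 h 58 min

5 h 58 min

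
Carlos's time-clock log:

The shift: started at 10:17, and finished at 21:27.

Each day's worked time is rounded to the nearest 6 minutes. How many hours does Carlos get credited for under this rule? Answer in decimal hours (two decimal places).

The shift: 10:17–21:27 = 11 h 10 min → rounds to 11 h 12 min

11.20 hours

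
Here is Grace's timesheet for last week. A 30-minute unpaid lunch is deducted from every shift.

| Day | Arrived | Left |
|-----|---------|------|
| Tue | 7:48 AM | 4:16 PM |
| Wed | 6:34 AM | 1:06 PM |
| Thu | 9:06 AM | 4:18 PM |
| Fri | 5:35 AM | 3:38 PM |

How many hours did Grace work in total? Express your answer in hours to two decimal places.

30.25 hours

Tue: 7:48 AM–4:16 PM = 8 h 28 min; less 30 min break → 7 h 58 min
Wed: 6:34 AM–1:06 PM = 6 h 32 min; less 30 min break → 6 h 2 min
Thu: 9:06 AM–4:18 PM = 7 h 12 min; less 30 min break → 6 h 42 min
Fri: 5:35 AM–3:38 PM = 10 h 3 min; less 30 min break → 9 h 33 min
Total: 7 h 58 min + 6 h 2 min + 6 h 42 min + 9 h 33 min = 30 h 15 min.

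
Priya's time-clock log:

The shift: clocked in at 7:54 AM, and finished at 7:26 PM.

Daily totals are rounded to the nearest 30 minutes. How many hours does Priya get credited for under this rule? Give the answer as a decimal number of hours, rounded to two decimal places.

The shift: 7:54 AM–7:26 PM = 11 h 32 min → rounds to 11 h 30 min

11.50 hours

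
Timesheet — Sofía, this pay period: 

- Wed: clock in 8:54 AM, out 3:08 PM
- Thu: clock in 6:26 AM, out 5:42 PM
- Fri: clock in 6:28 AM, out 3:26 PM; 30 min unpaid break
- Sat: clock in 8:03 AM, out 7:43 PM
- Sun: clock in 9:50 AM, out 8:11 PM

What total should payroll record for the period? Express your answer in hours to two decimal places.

Wed: 8:54 AM–3:08 PM = 6 h 14 min
Thu: 6:26 AM–5:42 PM = 11 h 16 min
Fri: 6:28 AM–3:26 PM = 8 h 58 min; less 30 min break → 8 h 28 min
Sat: 8:03 AM–7:43 PM = 11 h 40 min
Sun: 9:50 AM–8:11 PM = 10 h 21 min
Total: 6 h 14 min + 11 h 16 min + 8 h 28 min + 11 h 40 min + 10 h 21 min = 47 h 59 min.

47.98 hours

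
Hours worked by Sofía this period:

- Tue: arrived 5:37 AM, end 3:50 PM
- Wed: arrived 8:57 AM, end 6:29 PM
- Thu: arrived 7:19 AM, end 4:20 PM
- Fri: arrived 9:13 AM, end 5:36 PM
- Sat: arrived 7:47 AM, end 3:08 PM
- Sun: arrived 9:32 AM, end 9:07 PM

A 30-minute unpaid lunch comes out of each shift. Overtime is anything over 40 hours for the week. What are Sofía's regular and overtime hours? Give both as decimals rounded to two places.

Regular 40.00 hours, overtime 13.08 hours

Tue: 5:37 AM–3:50 PM = 10 h 13 min; less 30 min break → 9 h 43 min
Wed: 8:57 AM–6:29 PM = 9 h 32 min; less 30 min break → 9 h 2 min
Thu: 7:19 AM–4:20 PM = 9 h 1 min; less 30 min break → 8 h 31 min
Fri: 9:13 AM–5:36 PM = 8 h 23 min; less 30 min break → 7 h 53 min
Sat: 7:47 AM–3:08 PM = 7 h 21 min; less 30 min break → 6 h 51 min
Sun: 9:32 AM–9:07 PM = 11 h 35 min; less 30 min break → 11 h 5 min
Total worked: 53 h 5 min = 53.08 h.
Threshold 40 h → overtime 13 h 5 min, regular 40 h 0 min.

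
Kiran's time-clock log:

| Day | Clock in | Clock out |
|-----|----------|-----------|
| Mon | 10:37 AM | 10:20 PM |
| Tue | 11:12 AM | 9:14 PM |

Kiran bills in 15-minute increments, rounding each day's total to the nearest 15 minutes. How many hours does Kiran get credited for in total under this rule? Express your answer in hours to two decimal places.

21.75 hours

Mon: 10:37 AM–10:20 PM = 11 h 43 min → rounds to 11 h 45 min
Tue: 11:12 AM–9:14 PM = 10 h 2 min → rounds to 10 h 0 min
Total credited: 21 h 45 min.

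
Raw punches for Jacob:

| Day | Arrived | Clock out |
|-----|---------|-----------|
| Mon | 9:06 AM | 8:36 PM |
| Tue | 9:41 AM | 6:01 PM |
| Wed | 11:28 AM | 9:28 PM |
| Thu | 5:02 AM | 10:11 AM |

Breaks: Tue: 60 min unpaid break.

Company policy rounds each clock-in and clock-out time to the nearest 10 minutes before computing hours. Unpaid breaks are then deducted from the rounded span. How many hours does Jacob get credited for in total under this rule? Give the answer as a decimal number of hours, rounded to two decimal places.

34.00 hours

Mon: in 9:06 AM→9:10 AM, out 8:36 PM→8:40 PM; 11 h 30 min
Tue: in 9:41 AM→9:40 AM, out 6:01 PM→6:00 PM; 8 h 20 min − 60 min = 7 h 20 min
Wed: in 11:28 AM→11:30 AM, out 9:28 PM→9:30 PM; 10 h 0 min
Thu: in 5:02 AM→5:00 AM, out 10:11 AM→10:10 AM; 5 h 10 min
Total credited: 34 h 0 min.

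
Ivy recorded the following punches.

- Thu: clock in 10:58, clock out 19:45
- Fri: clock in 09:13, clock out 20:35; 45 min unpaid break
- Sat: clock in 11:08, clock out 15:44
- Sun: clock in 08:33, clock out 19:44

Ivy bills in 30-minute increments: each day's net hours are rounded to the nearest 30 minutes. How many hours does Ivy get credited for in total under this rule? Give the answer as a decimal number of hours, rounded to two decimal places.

Thu: 10:58–19:45 = 8 h 47 min → rounds to 9 h 0 min
Fri: 09:13–20:35 = 11 h 22 min − 45 min = 10 h 37 min → rounds to 10 h 30 min
Sat: 11:08–15:44 = 4 h 36 min → rounds to 4 h 30 min
Sun: 08:33–19:44 = 11 h 11 min → rounds to 11 h 0 min
Total credited: 35 h 0 min.

35.00 hours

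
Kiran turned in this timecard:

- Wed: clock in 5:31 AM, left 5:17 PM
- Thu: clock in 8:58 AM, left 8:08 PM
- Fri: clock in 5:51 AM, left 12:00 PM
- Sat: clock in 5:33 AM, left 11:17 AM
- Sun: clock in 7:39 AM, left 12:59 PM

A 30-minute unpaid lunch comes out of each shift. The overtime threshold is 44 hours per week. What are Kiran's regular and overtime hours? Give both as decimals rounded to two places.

Wed: 5:31 AM–5:17 PM = 11 h 46 min; less 30 min break → 11 h 16 min
Thu: 8:58 AM–8:08 PM = 11 h 10 min; less 30 min break → 10 h 40 min
Fri: 5:51 AM–12:00 PM = 6 h 9 min; less 30 min break → 5 h 39 min
Sat: 5:33 AM–11:17 AM = 5 h 44 min; less 30 min break → 5 h 14 min
Sun: 7:39 AM–12:59 PM = 5 h 20 min; less 30 min break → 4 h 50 min
Total worked: 37 h 39 min = 37.65 h.
Threshold 44 h → overtime 0 h 0 min, regular 37 h 39 min.

Regular 37.65 hours, overtime 0.00 hours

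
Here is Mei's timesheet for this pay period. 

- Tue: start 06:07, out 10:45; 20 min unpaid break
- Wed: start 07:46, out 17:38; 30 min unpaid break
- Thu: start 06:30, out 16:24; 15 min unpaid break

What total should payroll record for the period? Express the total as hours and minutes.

Tue: 06:07–10:45 = 4 h 38 min; less 20 min break → 4 h 18 min
Wed: 07:46–17:38 = 9 h 52 min; less 30 min break → 9 h 22 min
Thu: 06:30–16:24 = 9 h 54 min; less 15 min break → 9 h 39 min
Total: 4 h 18 min + 9 h 22 min + 9 h 39 min = 23 h 19 min.

23 h 19 min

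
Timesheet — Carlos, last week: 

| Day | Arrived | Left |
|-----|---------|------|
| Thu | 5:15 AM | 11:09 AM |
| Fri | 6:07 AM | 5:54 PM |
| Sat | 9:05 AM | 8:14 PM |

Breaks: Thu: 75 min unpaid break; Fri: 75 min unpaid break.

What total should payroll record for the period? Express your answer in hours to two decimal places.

Thu: 5:15 AM–11:09 AM = 5 h 54 min; less 75 min break → 4 h 39 min
Fri: 6:07 AM–5:54 PM = 11 h 47 min; less 75 min break → 10 h 32 min
Sat: 9:05 AM–8:14 PM = 11 h 9 min
Total: 4 h 39 min + 10 h 32 min + 11 h 9 min = 26 h 20 min.

26.33 hours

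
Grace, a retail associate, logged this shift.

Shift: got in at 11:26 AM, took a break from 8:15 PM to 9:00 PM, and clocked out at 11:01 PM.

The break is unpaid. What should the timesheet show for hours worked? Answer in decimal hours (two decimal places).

10.83 hours

Shift: 11:26 AM–11:01 PM = 11 h 35 min; less 45 min break → 10 h 50 min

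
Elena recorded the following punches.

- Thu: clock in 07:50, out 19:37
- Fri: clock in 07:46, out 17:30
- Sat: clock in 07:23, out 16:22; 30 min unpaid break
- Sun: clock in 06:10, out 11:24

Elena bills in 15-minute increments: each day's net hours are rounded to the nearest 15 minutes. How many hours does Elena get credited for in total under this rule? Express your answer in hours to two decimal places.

Thu: 07:50–19:37 = 11 h 47 min → rounds to 11 h 45 min
Fri: 07:46–17:30 = 9 h 44 min → rounds to 9 h 45 min
Sat: 07:23–16:22 = 8 h 59 min − 30 min = 8 h 29 min → rounds to 8 h 30 min
Sun: 06:10–11:24 = 5 h 14 min → rounds to 5 h 15 min
Total credited: 35 h 15 min.

35.25 hours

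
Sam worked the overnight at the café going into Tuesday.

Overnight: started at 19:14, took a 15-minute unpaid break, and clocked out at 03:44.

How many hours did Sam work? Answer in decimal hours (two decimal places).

8.25 hours

Overnight: 19:14 → midnight = 4 h 46 min; midnight → 03:44 = 3 h 44 min; span 8 h 30 min; less 15 min break → 8 h 15 min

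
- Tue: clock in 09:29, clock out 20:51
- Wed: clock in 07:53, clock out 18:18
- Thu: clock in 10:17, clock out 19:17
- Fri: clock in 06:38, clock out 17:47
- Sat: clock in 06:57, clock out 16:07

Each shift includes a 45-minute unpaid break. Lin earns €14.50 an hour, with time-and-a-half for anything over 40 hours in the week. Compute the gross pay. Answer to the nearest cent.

€739.86

Tue: 09:29–20:51 = 11 h 22 min; less 45 min break → 10 h 37 min
Wed: 07:53–18:18 = 10 h 25 min; less 45 min break → 9 h 40 min
Thu: 10:17–19:17 = 9 h 0 min; less 45 min break → 8 h 15 min
Fri: 06:38–17:47 = 11 h 9 min; less 45 min break → 10 h 24 min
Sat: 06:57–16:07 = 9 h 10 min; less 45 min break → 8 h 25 min
Total worked: 47 h 21 min = 2841 min.
Regular 40 h 0 min = 2400 min at €14.50/h; overtime 7 h 21 min = 441 min at €21.75/h.
Pay = (2400 × €14.50 + 441 × €21.75) ÷ 60 = €739.86.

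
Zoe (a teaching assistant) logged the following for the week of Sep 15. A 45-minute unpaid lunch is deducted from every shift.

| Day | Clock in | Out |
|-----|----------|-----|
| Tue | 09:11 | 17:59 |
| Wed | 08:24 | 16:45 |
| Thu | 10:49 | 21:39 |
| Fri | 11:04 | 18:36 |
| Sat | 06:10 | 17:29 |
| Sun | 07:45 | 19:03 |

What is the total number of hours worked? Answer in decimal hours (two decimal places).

53.63 hours

Tue: 09:11–17:59 = 8 h 48 min; less 45 min break → 8 h 3 min
Wed: 08:24–16:45 = 8 h 21 min; less 45 min break → 7 h 36 min
Thu: 10:49–21:39 = 10 h 50 min; less 45 min break → 10 h 5 min
Fri: 11:04–18:36 = 7 h 32 min; less 45 min break → 6 h 47 min
Sat: 06:10–17:29 = 11 h 19 min; less 45 min break → 10 h 34 min
Sun: 07:45–19:03 = 11 h 18 min; less 45 min break → 10 h 33 min
Total: 8 h 3 min + 7 h 36 min + 10 h 5 min + 6 h 47 min + 10 h 34 min + 10 h 33 min = 53 h 38 min.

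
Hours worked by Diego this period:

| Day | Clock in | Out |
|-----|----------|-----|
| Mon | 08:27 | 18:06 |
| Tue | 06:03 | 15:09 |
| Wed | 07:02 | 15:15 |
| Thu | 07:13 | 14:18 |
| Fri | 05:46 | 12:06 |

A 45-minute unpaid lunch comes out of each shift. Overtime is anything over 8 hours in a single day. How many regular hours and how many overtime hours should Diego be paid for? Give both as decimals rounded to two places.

Regular 35.38 hours, overtime 1.25 hours

Mon: 08:27–18:06 = 9 h 39 min; less 45 min break → 8 h 54 min
Tue: 06:03–15:09 = 9 h 6 min; less 45 min break → 8 h 21 min
Wed: 07:02–15:15 = 8 h 13 min; less 45 min break → 7 h 28 min
Thu: 07:13–14:18 = 7 h 5 min; less 45 min break → 6 h 20 min
Fri: 05:46–12:06 = 6 h 20 min; less 45 min break → 5 h 35 min
Mon reg 8 h 0 min / OT 0 h 54 min; Tue reg 8 h 0 min / OT 0 h 21 min; Wed reg 7 h 28 min / OT 0 h 0 min; Thu reg 6 h 20 min / OT 0 h 0 min; Fri reg 5 h 35 min / OT 0 h 0 min.
Totals: regular 35 h 23 min, overtime 1 h 15 min.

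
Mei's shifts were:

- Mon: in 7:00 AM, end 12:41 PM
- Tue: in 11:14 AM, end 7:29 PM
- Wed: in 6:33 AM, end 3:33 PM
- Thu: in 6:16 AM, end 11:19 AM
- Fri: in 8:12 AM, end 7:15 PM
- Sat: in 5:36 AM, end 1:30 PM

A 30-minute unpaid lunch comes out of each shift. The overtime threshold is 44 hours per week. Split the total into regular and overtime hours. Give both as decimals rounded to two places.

Regular 43.93 hours, overtime 0.00 hours

Mon: 7:00 AM–12:41 PM = 5 h 41 min; less 30 min break → 5 h 11 min
Tue: 11:14 AM–7:29 PM = 8 h 15 min; less 30 min break → 7 h 45 min
Wed: 6:33 AM–3:33 PM = 9 h 0 min; less 30 min break → 8 h 30 min
Thu: 6:16 AM–11:19 AM = 5 h 3 min; less 30 min break → 4 h 33 min
Fri: 8:12 AM–7:15 PM = 11 h 3 min; less 30 min break → 10 h 33 min
Sat: 5:36 AM–1:30 PM = 7 h 54 min; less 30 min break → 7 h 24 min
Total worked: 43 h 56 min = 43.93 h.
Threshold 44 h → overtime 0 h 0 min, regular 43 h 56 min.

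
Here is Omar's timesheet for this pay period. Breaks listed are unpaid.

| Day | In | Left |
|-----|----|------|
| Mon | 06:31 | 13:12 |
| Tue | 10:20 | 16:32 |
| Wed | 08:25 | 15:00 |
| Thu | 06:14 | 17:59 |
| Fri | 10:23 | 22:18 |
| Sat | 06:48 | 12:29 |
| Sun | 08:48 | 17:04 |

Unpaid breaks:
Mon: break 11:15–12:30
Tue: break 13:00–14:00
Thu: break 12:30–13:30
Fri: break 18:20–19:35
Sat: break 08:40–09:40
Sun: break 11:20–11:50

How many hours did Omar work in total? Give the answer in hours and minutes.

Mon: 06:31–13:12 = 6 h 41 min; less 75 min break → 5 h 26 min
Tue: 10:20–16:32 = 6 h 12 min; less 60 min break → 5 h 12 min
Wed: 08:25–15:00 = 6 h 35 min
Thu: 06:14–17:59 = 11 h 45 min; less 60 min break → 10 h 45 min
Fri: 10:23–22:18 = 11 h 55 min; less 75 min break → 10 h 40 min
Sat: 06:48–12:29 = 5 h 41 min; less 60 min break → 4 h 41 min
Sun: 08:48–17:04 = 8 h 16 min; less 30 min break → 7 h 46 min
Total: 5 h 26 min + 5 h 12 min + 6 h 35 min + 10 h 45 min + 10 h 40 min + 4 h 41 min + 7 h 46 min = 51 h 5 min.

51 h 5 min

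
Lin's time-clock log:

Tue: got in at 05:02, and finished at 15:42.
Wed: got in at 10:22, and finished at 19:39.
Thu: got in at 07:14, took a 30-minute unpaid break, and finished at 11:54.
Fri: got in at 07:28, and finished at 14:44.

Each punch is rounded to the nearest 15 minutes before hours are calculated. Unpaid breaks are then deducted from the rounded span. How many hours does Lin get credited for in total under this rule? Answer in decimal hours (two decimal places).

Tue: in 05:02→05:00, out 15:42→15:45; 10 h 45 min
Wed: in 10:22→10:15, out 19:39→19:45; 9 h 30 min
Thu: in 07:14→07:15, out 11:54→12:00; 4 h 45 min − 30 min = 4 h 15 min
Fri: in 07:28→07:30, out 14:44→14:45; 7 h 15 min
Total credited: 31 h 45 min.

31.75 hours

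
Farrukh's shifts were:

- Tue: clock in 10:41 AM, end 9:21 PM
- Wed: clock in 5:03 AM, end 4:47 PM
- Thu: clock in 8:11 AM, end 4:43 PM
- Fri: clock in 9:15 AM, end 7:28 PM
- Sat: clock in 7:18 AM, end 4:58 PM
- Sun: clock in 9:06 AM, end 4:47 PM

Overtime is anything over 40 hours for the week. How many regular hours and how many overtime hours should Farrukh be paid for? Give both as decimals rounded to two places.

Regular 40.00 hours, overtime 18.50 hours

Tue: 10:41 AM–9:21 PM = 10 h 40 min
Wed: 5:03 AM–4:47 PM = 11 h 44 min
Thu: 8:11 AM–4:43 PM = 8 h 32 min
Fri: 9:15 AM–7:28 PM = 10 h 13 min
Sat: 7:18 AM–4:58 PM = 9 h 40 min
Sun: 9:06 AM–4:47 PM = 7 h 41 min
Total worked: 58 h 30 min = 58.50 h.
Threshold 40 h → overtime 18 h 30 min, regular 40 h 0 min.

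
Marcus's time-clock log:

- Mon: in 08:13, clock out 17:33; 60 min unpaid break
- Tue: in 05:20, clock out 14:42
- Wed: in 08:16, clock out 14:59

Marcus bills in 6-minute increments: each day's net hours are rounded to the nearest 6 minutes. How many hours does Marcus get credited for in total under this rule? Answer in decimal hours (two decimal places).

24.40 hours

Mon: 08:13–17:33 = 9 h 20 min − 60 min = 8 h 20 min → rounds to 8 h 18 min
Tue: 05:20–14:42 = 9 h 22 min → rounds to 9 h 24 min
Wed: 08:16–14:59 = 6 h 43 min → rounds to 6 h 42 min
Total credited: 24 h 24 min.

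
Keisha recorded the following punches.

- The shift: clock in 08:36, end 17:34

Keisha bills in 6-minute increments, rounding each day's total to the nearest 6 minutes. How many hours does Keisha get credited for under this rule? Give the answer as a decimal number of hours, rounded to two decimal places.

The shift: 08:36–17:34 = 8 h 58 min → rounds to 9 h 0 min

9.00 hours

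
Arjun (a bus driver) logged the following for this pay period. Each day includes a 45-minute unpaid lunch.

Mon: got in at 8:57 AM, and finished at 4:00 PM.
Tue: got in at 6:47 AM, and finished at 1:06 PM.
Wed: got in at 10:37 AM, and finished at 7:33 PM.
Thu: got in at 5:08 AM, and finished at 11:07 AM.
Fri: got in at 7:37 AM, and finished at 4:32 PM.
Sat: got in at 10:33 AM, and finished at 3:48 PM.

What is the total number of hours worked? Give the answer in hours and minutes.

Mon: 8:57 AM–4:00 PM = 7 h 3 min; less 45 min break → 6 h 18 min
Tue: 6:47 AM–1:06 PM = 6 h 19 min; less 45 min break → 5 h 34 min
Wed: 10:37 AM–7:33 PM = 8 h 56 min; less 45 min break → 8 h 11 min
Thu: 5:08 AM–11:07 AM = 5 h 59 min; less 45 min break → 5 h 14 min
Fri: 7:37 AM–4:32 PM = 8 h 55 min; less 45 min break → 8 h 10 min
Sat: 10:33 AM–3:48 PM = 5 h 15 min; less 45 min break → 4 h 30 min
Total: 6 h 18 min + 5 h 34 min + 8 h 11 min + 5 h 14 min + 8 h 10 min + 4 h 30 min = 37 h 57 min.

37 h 57 min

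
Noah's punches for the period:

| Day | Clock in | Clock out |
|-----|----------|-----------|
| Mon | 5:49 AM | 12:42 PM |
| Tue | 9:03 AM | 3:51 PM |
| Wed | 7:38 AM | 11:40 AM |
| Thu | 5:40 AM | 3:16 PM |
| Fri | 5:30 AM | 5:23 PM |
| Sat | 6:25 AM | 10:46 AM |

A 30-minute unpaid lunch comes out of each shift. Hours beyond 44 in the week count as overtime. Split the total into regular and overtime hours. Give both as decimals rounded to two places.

Mon: 5:49 AM–12:42 PM = 6 h 53 min; less 30 min break → 6 h 23 min
Tue: 9:03 AM–3:51 PM = 6 h 48 min; less 30 min break → 6 h 18 min
Wed: 7:38 AM–11:40 AM = 4 h 2 min; less 30 min break → 3 h 32 min
Thu: 5:40 AM–3:16 PM = 9 h 36 min; less 30 min break → 9 h 6 min
Fri: 5:30 AM–5:23 PM = 11 h 53 min; less 30 min break → 11 h 23 min
Sat: 6:25 AM–10:46 AM = 4 h 21 min; less 30 min break → 3 h 51 min
Total worked: 40 h 33 min = 40.55 h.
Threshold 44 h → overtime 0 h 0 min, regular 40 h 33 min.

Regular 40.55 hours, overtime 0.00 hours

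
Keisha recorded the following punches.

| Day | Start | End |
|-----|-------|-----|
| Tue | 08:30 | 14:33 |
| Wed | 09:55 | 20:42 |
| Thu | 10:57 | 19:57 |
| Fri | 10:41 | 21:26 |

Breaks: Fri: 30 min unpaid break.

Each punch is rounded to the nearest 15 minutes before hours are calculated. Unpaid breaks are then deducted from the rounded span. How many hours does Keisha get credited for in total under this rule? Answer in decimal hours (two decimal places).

36.00 hours

Tue: in 08:30→08:30, out 14:33→14:30; 6 h 0 min
Wed: in 09:55→10:00, out 20:42→20:45; 10 h 45 min
Thu: in 10:57→11:00, out 19:57→20:00; 9 h 0 min
Fri: in 10:41→10:45, out 21:26→21:30; 10 h 45 min − 30 min = 10 h 15 min
Total credited: 36 h 0 min.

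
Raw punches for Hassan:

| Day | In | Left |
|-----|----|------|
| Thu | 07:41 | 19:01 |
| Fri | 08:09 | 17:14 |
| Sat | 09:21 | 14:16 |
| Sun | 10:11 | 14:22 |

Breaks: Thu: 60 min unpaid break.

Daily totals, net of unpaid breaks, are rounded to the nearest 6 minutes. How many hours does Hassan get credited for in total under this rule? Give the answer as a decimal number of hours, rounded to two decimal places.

28.50 hours

Thu: 07:41–19:01 = 11 h 20 min − 60 min = 10 h 20 min → rounds to 10 h 18 min
Fri: 08:09–17:14 = 9 h 5 min → rounds to 9 h 6 min
Sat: 09:21–14:16 = 4 h 55 min → rounds to 4 h 54 min
Sun: 10:11–14:22 = 4 h 11 min → rounds to 4 h 12 min
Total credited: 28 h 30 min.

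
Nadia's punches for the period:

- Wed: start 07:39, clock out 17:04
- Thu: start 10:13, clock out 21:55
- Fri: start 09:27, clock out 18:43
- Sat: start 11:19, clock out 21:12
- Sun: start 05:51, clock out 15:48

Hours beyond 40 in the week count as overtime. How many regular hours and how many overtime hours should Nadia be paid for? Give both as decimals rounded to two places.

Wed: 07:39–17:04 = 9 h 25 min
Thu: 10:13–21:55 = 11 h 42 min
Fri: 09:27–18:43 = 9 h 16 min
Sat: 11:19–21:12 = 9 h 53 min
Sun: 05:51–15:48 = 9 h 57 min
Total worked: 50 h 13 min = 50.22 h.
Threshold 40 h → overtime 10 h 13 min, regular 40 h 0 min.

Regular 40.00 hours, overtime 10.22 hours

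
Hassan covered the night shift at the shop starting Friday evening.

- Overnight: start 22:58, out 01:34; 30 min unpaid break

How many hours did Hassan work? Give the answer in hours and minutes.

Overnight: 22:58 → midnight = 1 h 2 min; midnight → 01:34 = 1 h 34 min; span 2 h 36 min; less 30 min break → 2 h 6 min

2 h 6 min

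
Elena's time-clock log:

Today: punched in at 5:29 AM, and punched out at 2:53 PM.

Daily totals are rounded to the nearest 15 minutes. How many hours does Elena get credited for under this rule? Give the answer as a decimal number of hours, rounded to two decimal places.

9.50 hours

Today: 5:29 AM–2:53 PM = 9 h 24 min → rounds to 9 h 30 min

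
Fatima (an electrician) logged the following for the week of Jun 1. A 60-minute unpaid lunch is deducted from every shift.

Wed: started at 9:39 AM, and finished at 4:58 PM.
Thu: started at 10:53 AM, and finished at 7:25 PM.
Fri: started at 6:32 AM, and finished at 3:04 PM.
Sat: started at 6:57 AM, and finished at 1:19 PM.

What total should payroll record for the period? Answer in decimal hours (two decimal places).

Wed: 9:39 AM–4:58 PM = 7 h 19 min; less 60 min break → 6 h 19 min
Thu: 10:53 AM–7:25 PM = 8 h 32 min; less 60 min break → 7 h 32 min
Fri: 6:32 AM–3:04 PM = 8 h 32 min; less 60 min break → 7 h 32 min
Sat: 6:57 AM–1:19 PM = 6 h 22 min; less 60 min break → 5 h 22 min
Total: 6 h 19 min + 7 h 32 min + 7 h 32 min + 5 h 22 min = 26 h 45 min.

26.75 hours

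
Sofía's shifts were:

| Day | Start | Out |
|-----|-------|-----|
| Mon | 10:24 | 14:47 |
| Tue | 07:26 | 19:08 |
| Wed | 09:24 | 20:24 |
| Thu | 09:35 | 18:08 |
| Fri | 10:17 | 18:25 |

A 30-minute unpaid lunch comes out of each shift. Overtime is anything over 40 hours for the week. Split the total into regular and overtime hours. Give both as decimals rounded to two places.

Mon: 10:24–14:47 = 4 h 23 min; less 30 min break → 3 h 53 min
Tue: 07:26–19:08 = 11 h 42 min; less 30 min break → 11 h 12 min
Wed: 09:24–20:24 = 11 h 0 min; less 30 min break → 10 h 30 min
Thu: 09:35–18:08 = 8 h 33 min; less 30 min break → 8 h 3 min
Fri: 10:17–18:25 = 8 h 8 min; less 30 min break → 7 h 38 min
Total worked: 41 h 16 min = 41.27 h.
Threshold 40 h → overtime 1 h 16 min, regular 40 h 0 min.

Regular 40.00 hours, overtime 1.27 hours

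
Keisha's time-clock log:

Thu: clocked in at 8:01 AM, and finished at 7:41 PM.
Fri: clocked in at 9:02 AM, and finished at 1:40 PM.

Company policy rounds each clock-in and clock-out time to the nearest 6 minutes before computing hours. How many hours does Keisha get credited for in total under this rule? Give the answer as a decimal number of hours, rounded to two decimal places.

Thu: in 8:01 AM→8:00 AM, out 7:41 PM→7:42 PM; 11 h 42 min
Fri: in 9:02 AM→9:00 AM, out 1:40 PM→1:42 PM; 4 h 42 min
Total credited: 16 h 24 min.

16.40 hours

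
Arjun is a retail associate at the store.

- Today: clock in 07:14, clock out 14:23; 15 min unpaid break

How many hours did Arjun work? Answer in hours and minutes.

6 h 54 min

Today: 07:14–14:23 = 7 h 9 min; less 15 min break → 6 h 54 min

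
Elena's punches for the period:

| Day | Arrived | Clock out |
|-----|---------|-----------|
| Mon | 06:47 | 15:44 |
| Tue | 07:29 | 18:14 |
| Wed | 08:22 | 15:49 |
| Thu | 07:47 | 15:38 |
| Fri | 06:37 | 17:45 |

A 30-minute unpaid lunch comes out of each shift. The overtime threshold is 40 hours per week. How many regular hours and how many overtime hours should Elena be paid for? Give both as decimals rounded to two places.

Mon: 06:47–15:44 = 8 h 57 min; less 30 min break → 8 h 27 min
Tue: 07:29–18:14 = 10 h 45 min; less 30 min break → 10 h 15 min
Wed: 08:22–15:49 = 7 h 27 min; less 30 min break → 6 h 57 min
Thu: 07:47–15:38 = 7 h 51 min; less 30 min break → 7 h 21 min
Fri: 06:37–17:45 = 11 h 8 min; less 30 min break → 10 h 38 min
Total worked: 43 h 38 min = 43.63 h.
Threshold 40 h → overtime 3 h 38 min, regular 40 h 0 min.

Regular 40.00 hours, overtime 3.63 hours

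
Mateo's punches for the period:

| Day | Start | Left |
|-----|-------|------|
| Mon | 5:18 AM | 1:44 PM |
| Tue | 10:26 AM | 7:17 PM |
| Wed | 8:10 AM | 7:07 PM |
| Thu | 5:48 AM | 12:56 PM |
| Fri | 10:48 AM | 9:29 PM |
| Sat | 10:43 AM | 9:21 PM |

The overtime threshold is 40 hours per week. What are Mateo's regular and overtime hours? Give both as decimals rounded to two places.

Mon: 5:18 AM–1:44 PM = 8 h 26 min
Tue: 10:26 AM–7:17 PM = 8 h 51 min
Wed: 8:10 AM–7:07 PM = 10 h 57 min
Thu: 5:48 AM–12:56 PM = 7 h 8 min
Fri: 10:48 AM–9:29 PM = 10 h 41 min
Sat: 10:43 AM–9:21 PM = 10 h 38 min
Total worked: 56 h 41 min = 56.68 h.
Threshold 40 h → overtime 16 h 41 min, regular 40 h 0 min.

Regular 40.00 hours, overtime 16.68 hours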